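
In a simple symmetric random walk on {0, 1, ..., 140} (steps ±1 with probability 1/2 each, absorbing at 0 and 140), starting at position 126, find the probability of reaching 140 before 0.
P(hit 140 before 0) = 126/140 = 9/10

Let u_k = P(hit 140 before 0 | start at k). Then u_0 = 0, u_140 = 1, and u_k = u_{k-1}/2 + u_{k+1}/2 for 1 ≤ k ≤ 139. This harmonic recurrence is solved by u_k = k/140, giving u_126 = 126/140 = 9/10.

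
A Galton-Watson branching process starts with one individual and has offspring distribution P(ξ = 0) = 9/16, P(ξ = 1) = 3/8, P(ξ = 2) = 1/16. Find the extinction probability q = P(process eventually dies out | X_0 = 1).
q = 1

Mean offspring μ = 0·9/16 + 1·3/8 + 2·1/16 = 1/2 ≤ 1. For μ ≤ 1 with offspring not concentrated at 1, the Galton-Watson process goes extinct almost surely, so q = 1.
(Algebraic check: The pgf is f(s) = 9/16 + 3/8·s + 1/16·s². The extinction probability q is the smallest fixed point of f in [0, 1]. Setting s = f(s):
  1/16·s² + (3/8 − 1)·s + 9/16 = 0
  1/16·s² − (9/16 + 1/16)·s + 9/16 = 0
which factors as (s − 1)·(1/16·s − 9/16) = 0, giving roots s = 1 and s = (9/16)/(1/16) = 9. Since 9 ≥ 1, the smallest root in [0, 1] is s = 1.)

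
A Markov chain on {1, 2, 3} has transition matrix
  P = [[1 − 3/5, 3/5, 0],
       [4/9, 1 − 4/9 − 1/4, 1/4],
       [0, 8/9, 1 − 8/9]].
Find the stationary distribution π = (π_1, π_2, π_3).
π = (640/1747, 864/1747, 243/1747)

This is a birth-death chain on three states, which satisfies detailed balance: π_1 · P_{12} = π_2 · P_{21} and π_2 · P_{23} = π_3 · P_{32}.
From π_1 · 3/5 = π_2 · 4/9: π_2/π_1 = (3/5)/(4/9) = 27/20.
From π_2 · 1/4 = π_3 · 8/9: π_3/π_2 = (1/4)/(8/9) = 9/32.
Take π_1 proportional to 1; then unnormalized π = (1, 27/20, 243/640). Normalize by dividing by the sum 1747/640:
  π = (640/1747, 864/1747, 243/1747).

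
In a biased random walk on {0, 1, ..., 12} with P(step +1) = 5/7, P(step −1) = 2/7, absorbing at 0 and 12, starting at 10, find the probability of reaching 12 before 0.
P(hit 12 before 0) = (1 − (2/5)^10) / (1 − (2/5)^12) = 11624525/11625549

Let u_k denote P(reach 12 before 0 | start at k). Boundary: u_0 = 0, u_12 = 1. Recurrence: u_k = 5/7·u_{k+1} + 2/7·u_{k-1} for 1 ≤ k ≤ 11. Try u_k = A + B·r^k with r = q/p = (2/7)/(5/7) = 2/5. Substitution satisfies the recurrence; boundary conditions give:
  u_k = (1 − r^k) / (1 − r^N) = (1 − (2/5)^10) / (1 − (2/5)^12) = 11624525/11625549.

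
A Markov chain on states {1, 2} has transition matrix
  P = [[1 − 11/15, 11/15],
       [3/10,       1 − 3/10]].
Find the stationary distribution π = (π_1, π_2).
π_1 = 9/31, π_2 = 22/31

Solve πP = π with π_1 + π_2 = 1. From πP = π: π_1 · (1 − 11/15) + π_2 · 3/10 = π_1 ⇒ π_2 · 3/10 = π_1 · 11/15 ⇒ π_2/π_1 = (11/15)/(3/10) = 22/9. Together with π_1 + π_2 = 1:
  π_1 = (3/10)/(11/15 + 3/10) = (3/10)/(31/30) = 9/31,
  π_2 = (11/15)/(11/15 + 3/10) = (11/15)/(31/30) = 22/31.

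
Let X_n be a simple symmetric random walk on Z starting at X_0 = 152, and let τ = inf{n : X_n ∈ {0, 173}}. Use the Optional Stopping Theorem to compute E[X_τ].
E[X_τ] = 152

X_n is a martingale and τ is a bounded-mean stopping time (indeed τ is finite a.s. with bounded expectation since the walk is in a bounded region). By the OST, E[X_τ] = E[X_0] = 152. Equivalently: E[X_τ] = 173 · P(hit 173 first) + 0 · P(hit 0 first) = 173 · (152/173) = 152.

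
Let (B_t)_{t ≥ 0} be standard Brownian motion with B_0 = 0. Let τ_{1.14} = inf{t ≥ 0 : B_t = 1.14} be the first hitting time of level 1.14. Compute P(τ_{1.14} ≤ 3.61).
P(τ_{1.14} ≤ 3.61) = 2(1 − Φ(1.14/√3.61)) = 2(1 − Φ(0.6000)) ≈ 0.5485

By the reflection principle for standard BM, P(τ_b ≤ t) = 2 · P(B_t ≥ b). Since B_t ~ N(0, t), P(B_t ≥ 1.14) = 1 − Φ(1.14/√t) = 1 − Φ(1.14/√3.61) = 1 − Φ(0.6000) ≈ 0.27425. Doubling: P(τ_{1.14} ≤ 3.61) ≈ 2 · 0.27425 = 0.54850 ≈ 0.5485.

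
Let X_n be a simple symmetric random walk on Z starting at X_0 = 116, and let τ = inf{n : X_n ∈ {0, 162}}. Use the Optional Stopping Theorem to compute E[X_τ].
E[X_τ] = 116

X_n is a martingale and τ is a bounded-mean stopping time (indeed τ is finite a.s. with bounded expectation since the walk is in a bounded region). By the OST, E[X_τ] = E[X_0] = 116. Equivalently: E[X_τ] = 162 · P(hit 162 first) + 0 · P(hit 0 first) = 162 · (116/162) = 116.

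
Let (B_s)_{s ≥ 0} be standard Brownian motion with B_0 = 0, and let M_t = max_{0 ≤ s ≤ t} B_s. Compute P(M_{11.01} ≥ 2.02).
P(M_{11.01} ≥ 2.02) = 2·P(B_{11.01} ≥ 2.02) = 2(1 − Φ(2.02/√11.01)) ≈ 0.5427

By the reflection principle for Brownian motion, P(M_t ≥ a) = 2 · P(B_t ≥ a) for a ≥ 0. Since B_t ~ N(0, t), P(B_t ≥ 2.02) = 1 − Φ(2.02/√t) = 1 − Φ(2.02/√11.01) = 1 − Φ(0.6088). So
  P(M_{11.01} ≥ 2.02) = 2(1 − Φ(0.6088)) ≈ 0.5427.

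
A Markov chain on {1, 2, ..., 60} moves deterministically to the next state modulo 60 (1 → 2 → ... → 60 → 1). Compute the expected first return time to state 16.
E[T_16 | X_0 = 16] = 60

The chain cycles deterministically, so starting at state 16 it returns in exactly 60 steps. Equivalently, the stationary distribution is uniform π_j = 1/60 for every state j, so by Kac's formula E[T_16] = 1/π_16 = 60.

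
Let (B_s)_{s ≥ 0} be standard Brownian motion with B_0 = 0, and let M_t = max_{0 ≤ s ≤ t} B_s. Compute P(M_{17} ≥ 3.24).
P(M_{17} ≥ 3.24) = 2·P(B_{17} ≥ 3.24) = 2(1 − Φ(3.24/√17)) ≈ 0.4320

By the reflection principle for Brownian motion, P(M_t ≥ a) = 2 · P(B_t ≥ a) for a ≥ 0. Since B_t ~ N(0, t), P(B_t ≥ 3.24) = 1 − Φ(3.24/√t) = 1 − Φ(3.24/√17) = 1 − Φ(0.7858). So
  P(M_{17} ≥ 3.24) = 2(1 − Φ(0.7858)) ≈ 0.4320.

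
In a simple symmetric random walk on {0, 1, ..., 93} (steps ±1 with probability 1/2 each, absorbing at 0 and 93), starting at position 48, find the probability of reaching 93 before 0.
P(hit 93 before 0) = 48/93 = 16/31

Let u_k = P(hit 93 before 0 | start at k). Then u_0 = 0, u_93 = 1, and u_k = u_{k-1}/2 + u_{k+1}/2 for 1 ≤ k ≤ 92. This harmonic recurrence is solved by u_k = k/93, giving u_48 = 48/93 = 16/31.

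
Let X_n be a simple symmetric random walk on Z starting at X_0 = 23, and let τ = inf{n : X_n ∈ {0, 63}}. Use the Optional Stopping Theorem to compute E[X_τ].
E[X_τ] = 23

X_n is a martingale and τ is a bounded-mean stopping time (indeed τ is finite a.s. with bounded expectation since the walk is in a bounded region). By the OST, E[X_τ] = E[X_0] = 23. Equivalently: E[X_τ] = 63 · P(hit 63 first) + 0 · P(hit 0 first) = 63 · (23/63) = 23.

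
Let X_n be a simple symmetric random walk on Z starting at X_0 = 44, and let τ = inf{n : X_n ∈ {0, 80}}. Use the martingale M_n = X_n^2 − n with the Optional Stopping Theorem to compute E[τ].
E[τ] = 1584

M_n = X_n^2 − n is a martingale (since E[X_{n+1}^2 | F_n] = X_n^2 + 1). By OST (τ has finite mean in a bounded region), E[M_τ] = E[M_0] = X_0^2 − 0 = 44^2 = 1936. Also E[M_τ] = E[X_τ^2] − E[τ]. The walk exits at 0 or 80, with P(hit 80 first) = 44/80, so E[X_τ^2] = 80^2 · 44/80 + 0 = 3520. Thus E[τ] = E[X_τ^2] − E[M_τ] = 3520 − 1936 = 1584 = 44(80 − 44) = 1584.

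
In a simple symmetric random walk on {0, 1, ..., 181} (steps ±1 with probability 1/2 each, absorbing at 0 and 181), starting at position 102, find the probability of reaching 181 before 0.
P(hit 181 before 0) = 102/181

Let u_k = P(hit 181 before 0 | start at k). Then u_0 = 0, u_181 = 1, and u_k = u_{k-1}/2 + u_{k+1}/2 for 1 ≤ k ≤ 180. This harmonic recurrence is solved by u_k = k/181, giving u_102 = 102/181.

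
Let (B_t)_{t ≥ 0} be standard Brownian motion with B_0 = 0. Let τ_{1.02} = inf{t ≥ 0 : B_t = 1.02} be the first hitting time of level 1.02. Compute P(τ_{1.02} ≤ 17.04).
P(τ_{1.02} ≤ 17.04) = 2(1 − Φ(1.02/√17.04)) = 2(1 − Φ(0.2471)) ≈ 0.8048

By the reflection principle for standard BM, P(τ_b ≤ t) = 2 · P(B_t ≥ b). Since B_t ~ N(0, t), P(B_t ≥ 1.02) = 1 − Φ(1.02/√t) = 1 − Φ(1.02/√17.04) = 1 − Φ(0.2471) ≈ 0.40242. Doubling: P(τ_{1.02} ≤ 17.04) ≈ 2 · 0.40242 = 0.80484 ≈ 0.8048.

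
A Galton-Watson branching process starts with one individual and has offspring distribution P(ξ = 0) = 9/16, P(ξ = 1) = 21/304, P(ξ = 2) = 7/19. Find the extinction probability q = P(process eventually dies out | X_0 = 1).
q = 1

Mean offspring μ = 0·9/16 + 1·21/304 + 2·7/19 = 245/304 ≤ 1. For μ ≤ 1 with offspring not concentrated at 1, the Galton-Watson process goes extinct almost surely, so q = 1.
(Algebraic check: The pgf is f(s) = 9/16 + 21/304·s + 7/19·s². The extinction probability q is the smallest fixed point of f in [0, 1]. Setting s = f(s):
  7/19·s² + (21/304 − 1)·s + 9/16 = 0
  7/19·s² − (9/16 + 7/19)·s + 9/16 = 0
which factors as (s − 1)·(7/19·s − 9/16) = 0, giving roots s = 1 and s = (9/16)/(7/19) = 171/112. Since 171/112 ≥ 1, the smallest root in [0, 1] is s = 1.)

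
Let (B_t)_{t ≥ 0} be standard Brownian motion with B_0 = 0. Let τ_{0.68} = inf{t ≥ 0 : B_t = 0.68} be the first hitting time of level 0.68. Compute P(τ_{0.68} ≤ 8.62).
P(τ_{0.68} ≤ 8.62) = 2(1 − Φ(0.68/√8.62)) = 2(1 − Φ(0.2316)) ≈ 0.8168

By the reflection principle for standard BM, P(τ_b ≤ t) = 2 · P(B_t ≥ b). Since B_t ~ N(0, t), P(B_t ≥ 0.68) = 1 − Φ(0.68/√t) = 1 − Φ(0.68/√8.62) = 1 − Φ(0.2316) ≈ 0.40842. Doubling: P(τ_{0.68} ≤ 8.62) ≈ 2 · 0.40842 = 0.81684 ≈ 0.8168.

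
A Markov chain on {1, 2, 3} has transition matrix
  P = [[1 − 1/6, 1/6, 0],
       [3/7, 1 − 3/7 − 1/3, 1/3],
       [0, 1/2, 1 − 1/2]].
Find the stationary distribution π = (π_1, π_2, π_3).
π = (54/89, 21/89, 14/89)

This is a birth-death chain on three states, which satisfies detailed balance: π_1 · P_{12} = π_2 · P_{21} and π_2 · P_{23} = π_3 · P_{32}.
From π_1 · 1/6 = π_2 · 3/7: π_2/π_1 = (1/6)/(3/7) = 7/18.
From π_2 · 1/3 = π_3 · 1/2: π_3/π_2 = (1/3)/(1/2) = 2/3.
Take π_1 proportional to 1; then unnormalized π = (1, 7/18, 7/27). Normalize by dividing by the sum 89/54:
  π = (54/89, 21/89, 14/89).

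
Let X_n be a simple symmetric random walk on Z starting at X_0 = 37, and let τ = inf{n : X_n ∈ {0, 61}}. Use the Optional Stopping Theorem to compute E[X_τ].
E[X_τ] = 37

X_n is a martingale and τ is a bounded-mean stopping time (indeed τ is finite a.s. with bounded expectation since the walk is in a bounded region). By the OST, E[X_τ] = E[X_0] = 37. Equivalently: E[X_τ] = 61 · P(hit 61 first) + 0 · P(hit 0 first) = 61 · (37/61) = 37.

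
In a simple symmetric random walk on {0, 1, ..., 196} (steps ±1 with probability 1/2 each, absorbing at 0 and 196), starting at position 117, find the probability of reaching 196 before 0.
P(hit 196 before 0) = 117/196

Let u_k = P(hit 196 before 0 | start at k). Then u_0 = 0, u_196 = 1, and u_k = u_{k-1}/2 + u_{k+1}/2 for 1 ≤ k ≤ 195. This harmonic recurrence is solved by u_k = k/196, giving u_117 = 117/196.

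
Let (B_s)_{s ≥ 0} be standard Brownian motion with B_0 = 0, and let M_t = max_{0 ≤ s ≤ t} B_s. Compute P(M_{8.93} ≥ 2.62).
P(M_{8.93} ≥ 2.62) = 2·P(B_{8.93} ≥ 2.62) = 2(1 − Φ(2.62/√8.93)) ≈ 0.3806

By the reflection principle for Brownian motion, P(M_t ≥ a) = 2 · P(B_t ≥ a) for a ≥ 0. Since B_t ~ N(0, t), P(B_t ≥ 2.62) = 1 − Φ(2.62/√t) = 1 − Φ(2.62/√8.93) = 1 − Φ(0.8767). So
  P(M_{8.93} ≥ 2.62) = 2(1 − Φ(0.8767)) ≈ 0.3806.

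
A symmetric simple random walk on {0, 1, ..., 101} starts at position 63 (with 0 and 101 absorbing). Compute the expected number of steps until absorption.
E[τ | X_0 = 63] = 2394

Let v_k = E[τ | X_0 = k]. Boundary: v_0 = v_101 = 0. Recurrence: v_k = 1 + (v_{k-1} + v_{k+1})/2 for 1 ≤ k ≤ 100. The particular solution to v_k − (v_{k-1} + v_{k+1})/2 = 1 is v_k = −k^2. Adding homogeneous solution A + B k and matching boundaries gives v_k = k (101 − k). Substituting k = 63: v_63 = 63 · 38 = 2394.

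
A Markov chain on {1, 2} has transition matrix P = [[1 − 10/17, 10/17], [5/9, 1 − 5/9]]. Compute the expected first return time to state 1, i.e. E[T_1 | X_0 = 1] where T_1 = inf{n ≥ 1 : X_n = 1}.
E[T_1 | X_0 = 1] = 1/π_1 = 35/17

For an irreducible recurrent Markov chain with stationary distribution π, E[T_i | X_0 = i] = 1/π_i (Kac's formula). Here π_1 = (5/9)/(10/17 + 5/9) = (5/9)/(175/153) = 17/35, so E[T_1 | X_0 = 1] = 1/π_1 = (10/17 + 5/9)/(5/9) = (175/153)/(5/9) = 35/17.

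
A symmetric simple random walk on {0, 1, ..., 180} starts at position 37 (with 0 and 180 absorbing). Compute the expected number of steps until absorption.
E[τ | X_0 = 37] = 5291

Let v_k = E[τ | X_0 = k]. Boundary: v_0 = v_180 = 0. Recurrence: v_k = 1 + (v_{k-1} + v_{k+1})/2 for 1 ≤ k ≤ 179. The particular solution to v_k − (v_{k-1} + v_{k+1})/2 = 1 is v_k = −k^2. Adding homogeneous solution A + B k and matching boundaries gives v_k = k (180 − k). Substituting k = 37: v_37 = 37 · 143 = 5291.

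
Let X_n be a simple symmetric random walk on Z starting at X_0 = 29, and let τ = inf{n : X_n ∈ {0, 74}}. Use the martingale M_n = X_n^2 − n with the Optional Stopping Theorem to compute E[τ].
E[τ] = 1305

M_n = X_n^2 − n is a martingale (since E[X_{n+1}^2 | F_n] = X_n^2 + 1). By OST (τ has finite mean in a bounded region), E[M_τ] = E[M_0] = X_0^2 − 0 = 29^2 = 841. Also E[M_τ] = E[X_τ^2] − E[τ]. The walk exits at 0 or 74, with P(hit 74 first) = 29/74, so E[X_τ^2] = 74^2 · 29/74 + 0 = 2146. Thus E[τ] = E[X_τ^2] − E[M_τ] = 2146 − 841 = 1305 = 29(74 − 29) = 1305.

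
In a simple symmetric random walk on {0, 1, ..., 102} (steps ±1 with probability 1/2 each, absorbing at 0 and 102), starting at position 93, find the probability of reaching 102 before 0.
P(hit 102 before 0) = 93/102 = 31/34

Let u_k = P(hit 102 before 0 | start at k). Then u_0 = 0, u_102 = 1, and u_k = u_{k-1}/2 + u_{k+1}/2 for 1 ≤ k ≤ 101. This harmonic recurrence is solved by u_k = k/102, giving u_93 = 93/102 = 31/34.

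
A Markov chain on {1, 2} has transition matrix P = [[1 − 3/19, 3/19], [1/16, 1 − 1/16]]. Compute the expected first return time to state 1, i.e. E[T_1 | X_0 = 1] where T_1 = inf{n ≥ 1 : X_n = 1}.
E[T_1 | X_0 = 1] = 1/π_1 = 67/19

For an irreducible recurrent Markov chain with stationary distribution π, E[T_i | X_0 = i] = 1/π_i (Kac's formula). Here π_1 = (1/16)/(3/19 + 1/16) = (1/16)/(67/304) = 19/67, so E[T_1 | X_0 = 1] = 1/π_1 = (3/19 + 1/16)/(1/16) = (67/304)/(1/16) = 67/19.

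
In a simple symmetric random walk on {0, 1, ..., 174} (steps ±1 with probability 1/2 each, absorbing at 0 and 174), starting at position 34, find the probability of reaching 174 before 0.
P(hit 174 before 0) = 34/174 = 17/87

Let u_k = P(hit 174 before 0 | start at k). Then u_0 = 0, u_174 = 1, and u_k = u_{k-1}/2 + u_{k+1}/2 for 1 ≤ k ≤ 173. This harmonic recurrence is solved by u_k = k/174, giving u_34 = 34/174 = 17/87.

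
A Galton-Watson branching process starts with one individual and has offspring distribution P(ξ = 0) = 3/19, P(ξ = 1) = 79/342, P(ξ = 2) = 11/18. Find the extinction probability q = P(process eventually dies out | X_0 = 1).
q = 54/209

The pgf is f(s) = 3/19 + 79/342·s + 11/18·s². The extinction probability q is the smallest fixed point of f in [0, 1]. Setting s = f(s):
  11/18·s² + (79/342 − 1)·s + 3/19 = 0
  11/18·s² − (3/19 + 11/18)·s + 3/19 = 0
which factors as (s − 1)·(11/18·s − 3/19) = 0, giving roots s = 1 and s = (3/19)/(11/18) = 54/209.
Mean offspring μ = 79/342 + 2·11/18 = 497/342 > 1 (supercritical), so q < 1. The extinction probability is the smaller root: q = (3/19)/(11/18) = 54/209.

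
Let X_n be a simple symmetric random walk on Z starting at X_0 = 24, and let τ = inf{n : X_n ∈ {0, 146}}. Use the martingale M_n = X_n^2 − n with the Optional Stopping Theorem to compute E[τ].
E[τ] = 2928

M_n = X_n^2 − n is a martingale (since E[X_{n+1}^2 | F_n] = X_n^2 + 1). By OST (τ has finite mean in a bounded region), E[M_τ] = E[M_0] = X_0^2 − 0 = 24^2 = 576. Also E[M_τ] = E[X_τ^2] − E[τ]. The walk exits at 0 or 146, with P(hit 146 first) = 24/146, so E[X_τ^2] = 146^2 · 24/146 + 0 = 3504. Thus E[τ] = E[X_τ^2] − E[M_τ] = 3504 − 576 = 2928 = 24(146 − 24) = 2928.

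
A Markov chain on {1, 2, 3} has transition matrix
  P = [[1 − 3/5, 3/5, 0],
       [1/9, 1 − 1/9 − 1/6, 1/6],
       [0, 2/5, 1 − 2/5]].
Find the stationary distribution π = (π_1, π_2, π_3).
π = (20/173, 108/173, 45/173)

This is a birth-death chain on three states, which satisfies detailed balance: π_1 · P_{12} = π_2 · P_{21} and π_2 · P_{23} = π_3 · P_{32}.
From π_1 · 3/5 = π_2 · 1/9: π_2/π_1 = (3/5)/(1/9) = 27/5.
From π_2 · 1/6 = π_3 · 2/5: π_3/π_2 = (1/6)/(2/5) = 5/12.
Take π_1 proportional to 1; then unnormalized π = (1, 27/5, 9/4). Normalize by dividing by the sum 173/20:
  π = (20/173, 108/173, 45/173).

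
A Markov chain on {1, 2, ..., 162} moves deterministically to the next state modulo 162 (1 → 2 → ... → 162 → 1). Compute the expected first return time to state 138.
E[T_138 | X_0 = 138] = 162

The chain cycles deterministically, so starting at state 138 it returns in exactly 162 steps. Equivalently, the stationary distribution is uniform π_j = 1/162 for every state j, so by Kac's formula E[T_138] = 1/π_138 = 162.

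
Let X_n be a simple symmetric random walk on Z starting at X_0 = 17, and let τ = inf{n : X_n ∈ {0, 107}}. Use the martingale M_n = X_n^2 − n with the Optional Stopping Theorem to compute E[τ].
E[τ] = 1530

M_n = X_n^2 − n is a martingale (since E[X_{n+1}^2 | F_n] = X_n^2 + 1). By OST (τ has finite mean in a bounded region), E[M_τ] = E[M_0] = X_0^2 − 0 = 17^2 = 289. Also E[M_τ] = E[X_τ^2] − E[τ]. The walk exits at 0 or 107, with P(hit 107 first) = 17/107, so E[X_τ^2] = 107^2 · 17/107 + 0 = 1819. Thus E[τ] = E[X_τ^2] − E[M_τ] = 1819 − 289 = 1530 = 17(107 − 17) = 1530.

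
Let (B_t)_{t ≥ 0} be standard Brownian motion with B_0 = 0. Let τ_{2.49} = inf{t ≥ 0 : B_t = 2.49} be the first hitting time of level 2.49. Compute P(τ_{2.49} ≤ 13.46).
P(τ_{2.49} ≤ 13.46) = 2(1 − Φ(2.49/√13.46)) = 2(1 − Φ(0.6787)) ≈ 0.4973

By the reflection principle for standard BM, P(τ_b ≤ t) = 2 · P(B_t ≥ b). Since B_t ~ N(0, t), P(B_t ≥ 2.49) = 1 − Φ(2.49/√t) = 1 − Φ(2.49/√13.46) = 1 − Φ(0.6787) ≈ 0.24866. Doubling: P(τ_{2.49} ≤ 13.46) ≈ 2 · 0.24866 = 0.49732 ≈ 0.4973.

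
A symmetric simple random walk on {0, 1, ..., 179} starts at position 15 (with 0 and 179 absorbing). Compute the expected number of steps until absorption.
E[τ | X_0 = 15] = 2460

Let v_k = E[τ | X_0 = k]. Boundary: v_0 = v_179 = 0. Recurrence: v_k = 1 + (v_{k-1} + v_{k+1})/2 for 1 ≤ k ≤ 178. The particular solution to v_k − (v_{k-1} + v_{k+1})/2 = 1 is v_k = −k^2. Adding homogeneous solution A + B k and matching boundaries gives v_k = k (179 − k). Substituting k = 15: v_15 = 15 · 164 = 2460.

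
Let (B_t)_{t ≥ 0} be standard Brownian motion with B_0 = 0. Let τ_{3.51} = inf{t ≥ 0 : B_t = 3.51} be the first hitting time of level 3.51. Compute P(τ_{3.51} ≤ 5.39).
P(τ_{3.51} ≤ 5.39) = 2(1 − Φ(3.51/√5.39)) = 2(1 − Φ(1.5119)) ≈ 0.1306

By the reflection principle for standard BM, P(τ_b ≤ t) = 2 · P(B_t ≥ b). Since B_t ~ N(0, t), P(B_t ≥ 3.51) = 1 − Φ(3.51/√t) = 1 − Φ(3.51/√5.39) = 1 − Φ(1.5119) ≈ 0.06528. Doubling: P(τ_{3.51} ≤ 5.39) ≈ 2 · 0.06528 = 0.13056 ≈ 0.1306.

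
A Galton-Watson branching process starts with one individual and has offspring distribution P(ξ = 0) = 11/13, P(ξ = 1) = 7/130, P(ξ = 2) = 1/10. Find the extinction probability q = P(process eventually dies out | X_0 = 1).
q = 1

Mean offspring μ = 0·11/13 + 1·7/130 + 2·1/10 = 33/130 ≤ 1. For μ ≤ 1 with offspring not concentrated at 1, the Galton-Watson process goes extinct almost surely, so q = 1.
(Algebraic check: The pgf is f(s) = 11/13 + 7/130·s + 1/10·s². The extinction probability q is the smallest fixed point of f in [0, 1]. Setting s = f(s):
  1/10·s² + (7/130 − 1)·s + 11/13 = 0
  1/10·s² − (11/13 + 1/10)·s + 11/13 = 0
which factors as (s − 1)·(1/10·s − 11/13) = 0, giving roots s = 1 and s = (11/13)/(1/10) = 110/13. Since 110/13 ≥ 1, the smallest root in [0, 1] is s = 1.)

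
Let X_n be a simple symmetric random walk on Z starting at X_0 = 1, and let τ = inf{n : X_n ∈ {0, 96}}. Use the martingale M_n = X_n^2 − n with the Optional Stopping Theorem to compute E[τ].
E[τ] = 95

M_n = X_n^2 − n is a martingale (since E[X_{n+1}^2 | F_n] = X_n^2 + 1). By OST (τ has finite mean in a bounded region), E[M_τ] = E[M_0] = X_0^2 − 0 = 1^2 = 1. Also E[M_τ] = E[X_τ^2] − E[τ]. The walk exits at 0 or 96, with P(hit 96 first) = 1/96, so E[X_τ^2] = 96^2 · 1/96 + 0 = 96. Thus E[τ] = E[X_τ^2] − E[M_τ] = 96 − 1 = 95 = 1(96 − 1) = 95.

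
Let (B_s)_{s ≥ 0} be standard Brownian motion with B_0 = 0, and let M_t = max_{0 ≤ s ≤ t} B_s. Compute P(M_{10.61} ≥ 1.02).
P(M_{10.61} ≥ 1.02) = 2·P(B_{10.61} ≥ 1.02) = 2(1 − Φ(1.02/√10.61)) ≈ 0.7542

By the reflection principle for Brownian motion, P(M_t ≥ a) = 2 · P(B_t ≥ a) for a ≥ 0. Since B_t ~ N(0, t), P(B_t ≥ 1.02) = 1 − Φ(1.02/√t) = 1 − Φ(1.02/√10.61) = 1 − Φ(0.3131). So
  P(M_{10.61} ≥ 1.02) = 2(1 − Φ(0.3131)) ≈ 0.7542.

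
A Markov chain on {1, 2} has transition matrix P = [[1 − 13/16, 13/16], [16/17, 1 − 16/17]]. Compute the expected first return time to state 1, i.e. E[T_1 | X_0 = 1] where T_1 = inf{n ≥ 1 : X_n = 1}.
E[T_1 | X_0 = 1] = 1/π_1 = 477/256

For an irreducible recurrent Markov chain with stationary distribution π, E[T_i | X_0 = i] = 1/π_i (Kac's formula). Here π_1 = (16/17)/(13/16 + 16/17) = (16/17)/(477/272) = 256/477, so E[T_1 | X_0 = 1] = 1/π_1 = (13/16 + 16/17)/(16/17) = (477/272)/(16/17) = 477/256.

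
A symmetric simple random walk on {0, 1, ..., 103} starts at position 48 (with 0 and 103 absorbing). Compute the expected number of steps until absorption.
E[τ | X_0 = 48] = 2640

Let v_k = E[τ | X_0 = k]. Boundary: v_0 = v_103 = 0. Recurrence: v_k = 1 + (v_{k-1} + v_{k+1})/2 for 1 ≤ k ≤ 102. The particular solution to v_k − (v_{k-1} + v_{k+1})/2 = 1 is v_k = −k^2. Adding homogeneous solution A + B k and matching boundaries gives v_k = k (103 − k). Substituting k = 48: v_48 = 48 · 55 = 2640.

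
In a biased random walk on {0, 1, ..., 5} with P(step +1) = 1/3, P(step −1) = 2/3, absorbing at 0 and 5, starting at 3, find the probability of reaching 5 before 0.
P(hit 5 before 0) = (1 − (2)^3) / (1 − (2)^5) = 7/31

Let u_k denote P(reach 5 before 0 | start at k). Boundary: u_0 = 0, u_5 = 1. Recurrence: u_k = 1/3·u_{k+1} + 2/3·u_{k-1} for 1 ≤ k ≤ 4. Try u_k = A + B·r^k with r = q/p = (2/3)/(1/3) = 2. Substitution satisfies the recurrence; boundary conditions give:
  u_k = (1 − r^k) / (1 − r^N) = (1 − (2)^3) / (1 − (2)^5) = 7/31.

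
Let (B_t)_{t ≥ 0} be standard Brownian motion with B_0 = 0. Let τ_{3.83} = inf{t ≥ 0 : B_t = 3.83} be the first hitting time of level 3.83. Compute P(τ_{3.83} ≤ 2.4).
P(τ_{3.83} ≤ 2.4) = 2(1 − Φ(3.83/√2.4)) = 2(1 − Φ(2.4723)) ≈ 0.0134

By the reflection principle for standard BM, P(τ_b ≤ t) = 2 · P(B_t ≥ b). Since B_t ~ N(0, t), P(B_t ≥ 3.83) = 1 − Φ(3.83/√t) = 1 − Φ(3.83/√2.4) = 1 − Φ(2.4723) ≈ 0.00671. Doubling: P(τ_{3.83} ≤ 2.4) ≈ 2 · 0.00671 = 0.01342 ≈ 0.0134.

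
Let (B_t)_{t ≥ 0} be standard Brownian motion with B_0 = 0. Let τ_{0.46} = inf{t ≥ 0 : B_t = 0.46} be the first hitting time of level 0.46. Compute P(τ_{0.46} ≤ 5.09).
P(τ_{0.46} ≤ 5.09) = 2(1 − Φ(0.46/√5.09)) = 2(1 − Φ(0.2039)) ≈ 0.8384

By the reflection principle for standard BM, P(τ_b ≤ t) = 2 · P(B_t ≥ b). Since B_t ~ N(0, t), P(B_t ≥ 0.46) = 1 − Φ(0.46/√t) = 1 − Φ(0.46/√5.09) = 1 − Φ(0.2039) ≈ 0.41922. Doubling: P(τ_{0.46} ≤ 5.09) ≈ 2 · 0.41922 = 0.83844 ≈ 0.8384.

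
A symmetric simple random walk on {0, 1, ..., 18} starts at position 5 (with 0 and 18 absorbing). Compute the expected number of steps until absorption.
E[τ | X_0 = 5] = 65

Let v_k = E[τ | X_0 = k]. Boundary: v_0 = v_18 = 0. Recurrence: v_k = 1 + (v_{k-1} + v_{k+1})/2 for 1 ≤ k ≤ 17. The particular solution to v_k − (v_{k-1} + v_{k+1})/2 = 1 is v_k = −k^2. Adding homogeneous solution A + B k and matching boundaries gives v_k = k (18 − k). Substituting k = 5: v_5 = 5 · 13 = 65.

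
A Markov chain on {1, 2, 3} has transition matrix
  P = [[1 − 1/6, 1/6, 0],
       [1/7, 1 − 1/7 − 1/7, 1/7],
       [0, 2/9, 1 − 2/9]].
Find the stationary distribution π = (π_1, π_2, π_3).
π = (12/35, 2/5, 9/35)

This is a birth-death chain on three states, which satisfies detailed balance: π_1 · P_{12} = π_2 · P_{21} and π_2 · P_{23} = π_3 · P_{32}.
From π_1 · 1/6 = π_2 · 1/7: π_2/π_1 = (1/6)/(1/7) = 7/6.
From π_2 · 1/7 = π_3 · 2/9: π_3/π_2 = (1/7)/(2/9) = 9/14.
Take π_1 proportional to 1; then unnormalized π = (1, 7/6, 3/4). Normalize by dividing by the sum 35/12:
  π = (12/35, 2/5, 9/35).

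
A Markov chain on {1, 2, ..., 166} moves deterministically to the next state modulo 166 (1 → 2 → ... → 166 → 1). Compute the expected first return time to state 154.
E[T_154 | X_0 = 154] = 166

The chain cycles deterministically, so starting at state 154 it returns in exactly 166 steps. Equivalently, the stationary distribution is uniform π_j = 1/166 for every state j, so by Kac's formula E[T_154] = 1/π_154 = 166.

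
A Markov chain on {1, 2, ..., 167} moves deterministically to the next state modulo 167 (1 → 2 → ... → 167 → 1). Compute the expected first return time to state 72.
E[T_72 | X_0 = 72] = 167

The chain cycles deterministically, so starting at state 72 it returns in exactly 167 steps. Equivalently, the stationary distribution is uniform π_j = 1/167 for every state j, so by Kac's formula E[T_72] = 1/π_72 = 167.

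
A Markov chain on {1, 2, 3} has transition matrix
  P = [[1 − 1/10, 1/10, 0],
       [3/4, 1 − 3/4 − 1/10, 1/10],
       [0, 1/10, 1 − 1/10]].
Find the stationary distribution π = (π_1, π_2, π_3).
π = (15/19, 2/19, 2/19)

This is a birth-death chain on three states, which satisfies detailed balance: π_1 · P_{12} = π_2 · P_{21} and π_2 · P_{23} = π_3 · P_{32}.
From π_1 · 1/10 = π_2 · 3/4: π_2/π_1 = (1/10)/(3/4) = 2/15.
From π_2 · 1/10 = π_3 · 1/10: π_3/π_2 = (1/10)/(1/10) = 1.
Take π_1 proportional to 1; then unnormalized π = (1, 2/15, 2/15). Normalize by dividing by the sum 19/15:
  π = (15/19, 2/19, 2/19).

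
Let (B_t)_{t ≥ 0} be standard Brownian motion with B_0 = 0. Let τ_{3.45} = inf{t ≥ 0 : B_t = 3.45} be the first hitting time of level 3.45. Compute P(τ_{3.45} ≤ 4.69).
P(τ_{3.45} ≤ 4.69) = 2(1 − Φ(3.45/√4.69)) = 2(1 − Φ(1.5931)) ≈ 0.1111

By the reflection principle for standard BM, P(τ_b ≤ t) = 2 · P(B_t ≥ b). Since B_t ~ N(0, t), P(B_t ≥ 3.45) = 1 − Φ(3.45/√t) = 1 − Φ(3.45/√4.69) = 1 − Φ(1.5931) ≈ 0.05557. Doubling: P(τ_{3.45} ≤ 4.69) ≈ 2 · 0.05557 = 0.11114 ≈ 0.1111.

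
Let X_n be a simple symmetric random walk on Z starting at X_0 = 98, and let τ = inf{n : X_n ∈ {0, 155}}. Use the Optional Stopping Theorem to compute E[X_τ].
E[X_τ] = 98

X_n is a martingale and τ is a bounded-mean stopping time (indeed τ is finite a.s. with bounded expectation since the walk is in a bounded region). By the OST, E[X_τ] = E[X_0] = 98. Equivalently: E[X_τ] = 155 · P(hit 155 first) + 0 · P(hit 0 first) = 155 · (98/155) = 98.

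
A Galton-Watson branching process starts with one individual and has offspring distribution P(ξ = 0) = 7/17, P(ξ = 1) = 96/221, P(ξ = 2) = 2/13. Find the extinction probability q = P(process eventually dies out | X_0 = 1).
q = 1

Mean offspring μ = 0·7/17 + 1·96/221 + 2·2/13 = 164/221 ≤ 1. For μ ≤ 1 with offspring not concentrated at 1, the Galton-Watson process goes extinct almost surely, so q = 1.
(Algebraic check: The pgf is f(s) = 7/17 + 96/221·s + 2/13·s². The extinction probability q is the smallest fixed point of f in [0, 1]. Setting s = f(s):
  2/13·s² + (96/221 − 1)·s + 7/17 = 0
  2/13·s² − (7/17 + 2/13)·s + 7/17 = 0
which factors as (s − 1)·(2/13·s − 7/17) = 0, giving roots s = 1 and s = (7/17)/(2/13) = 91/34. Since 91/34 ≥ 1, the smallest root in [0, 1] is s = 1.)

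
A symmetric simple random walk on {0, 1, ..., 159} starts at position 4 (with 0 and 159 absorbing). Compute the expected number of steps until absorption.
E[τ | X_0 = 4] = 620

Let v_k = E[τ | X_0 = k]. Boundary: v_0 = v_159 = 0. Recurrence: v_k = 1 + (v_{k-1} + v_{k+1})/2 for 1 ≤ k ≤ 158. The particular solution to v_k − (v_{k-1} + v_{k+1})/2 = 1 is v_k = −k^2. Adding homogeneous solution A + B k and matching boundaries gives v_k = k (159 − k). Substituting k = 4: v_4 = 4 · 155 = 620.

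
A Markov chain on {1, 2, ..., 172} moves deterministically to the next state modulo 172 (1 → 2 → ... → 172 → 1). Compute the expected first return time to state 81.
E[T_81 | X_0 = 81] = 172

The chain cycles deterministically, so starting at state 81 it returns in exactly 172 steps. Equivalently, the stationary distribution is uniform π_j = 1/172 for every state j, so by Kac's formula E[T_81] = 1/π_81 = 172.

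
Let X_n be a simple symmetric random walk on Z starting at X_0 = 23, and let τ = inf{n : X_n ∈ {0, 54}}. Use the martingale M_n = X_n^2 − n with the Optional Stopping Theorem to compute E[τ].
E[τ] = 713

M_n = X_n^2 − n is a martingale (since E[X_{n+1}^2 | F_n] = X_n^2 + 1). By OST (τ has finite mean in a bounded region), E[M_τ] = E[M_0] = X_0^2 − 0 = 23^2 = 529. Also E[M_τ] = E[X_τ^2] − E[τ]. The walk exits at 0 or 54, with P(hit 54 first) = 23/54, so E[X_τ^2] = 54^2 · 23/54 + 0 = 1242. Thus E[τ] = E[X_τ^2] − E[M_τ] = 1242 − 529 = 713 = 23(54 − 23) = 713.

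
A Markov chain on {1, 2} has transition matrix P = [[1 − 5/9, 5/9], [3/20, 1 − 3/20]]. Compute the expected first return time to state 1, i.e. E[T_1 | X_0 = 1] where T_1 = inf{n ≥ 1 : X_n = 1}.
E[T_1 | X_0 = 1] = 1/π_1 = 127/27

For an irreducible recurrent Markov chain with stationary distribution π, E[T_i | X_0 = i] = 1/π_i (Kac's formula). Here π_1 = (3/20)/(5/9 + 3/20) = (3/20)/(127/180) = 27/127, so E[T_1 | X_0 = 1] = 1/π_1 = (5/9 + 3/20)/(3/20) = (127/180)/(3/20) = 127/27.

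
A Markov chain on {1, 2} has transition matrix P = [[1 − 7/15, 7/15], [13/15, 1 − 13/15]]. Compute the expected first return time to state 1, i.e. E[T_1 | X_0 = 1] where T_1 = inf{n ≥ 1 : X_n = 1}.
E[T_1 | X_0 = 1] = 1/π_1 = 20/13

For an irreducible recurrent Markov chain with stationary distribution π, E[T_i | X_0 = i] = 1/π_i (Kac's formula). Here π_1 = (13/15)/(7/15 + 13/15) = (13/15)/(4/3) = 13/20, so E[T_1 | X_0 = 1] = 1/π_1 = (7/15 + 13/15)/(13/15) = (4/3)/(13/15) = 20/13.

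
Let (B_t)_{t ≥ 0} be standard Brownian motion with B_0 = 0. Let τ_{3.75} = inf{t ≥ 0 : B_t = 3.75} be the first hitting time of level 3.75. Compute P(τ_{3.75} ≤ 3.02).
P(τ_{3.75} ≤ 3.02) = 2(1 − Φ(3.75/√3.02)) = 2(1 − Φ(2.1579)) ≈ 0.0309

By the reflection principle for standard BM, P(τ_b ≤ t) = 2 · P(B_t ≥ b). Since B_t ~ N(0, t), P(B_t ≥ 3.75) = 1 − Φ(3.75/√t) = 1 − Φ(3.75/√3.02) = 1 − Φ(2.1579) ≈ 0.01547. Doubling: P(τ_{3.75} ≤ 3.02) ≈ 2 · 0.01547 = 0.03094 ≈ 0.0309.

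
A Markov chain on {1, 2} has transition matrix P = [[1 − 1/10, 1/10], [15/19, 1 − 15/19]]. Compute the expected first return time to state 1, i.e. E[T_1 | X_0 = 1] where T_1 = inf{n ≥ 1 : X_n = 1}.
E[T_1 | X_0 = 1] = 1/π_1 = 169/150

For an irreducible recurrent Markov chain with stationary distribution π, E[T_i | X_0 = i] = 1/π_i (Kac's formula). Here π_1 = (15/19)/(1/10 + 15/19) = (15/19)/(169/190) = 150/169, so E[T_1 | X_0 = 1] = 1/π_1 = (1/10 + 15/19)/(15/19) = (169/190)/(15/19) = 169/150.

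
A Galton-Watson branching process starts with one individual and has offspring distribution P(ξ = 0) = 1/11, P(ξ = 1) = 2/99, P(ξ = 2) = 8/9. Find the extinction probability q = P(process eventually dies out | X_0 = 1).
q = 9/88

The pgf is f(s) = 1/11 + 2/99·s + 8/9·s². The extinction probability q is the smallest fixed point of f in [0, 1]. Setting s = f(s):
  8/9·s² + (2/99 − 1)·s + 1/11 = 0
  8/9·s² − (1/11 + 8/9)·s + 1/11 = 0
which factors as (s − 1)·(8/9·s − 1/11) = 0, giving roots s = 1 and s = (1/11)/(8/9) = 9/88.
Mean offspring μ = 2/99 + 2·8/9 = 178/99 > 1 (supercritical), so q < 1. The extinction probability is the smaller root: q = (1/11)/(8/9) = 9/88.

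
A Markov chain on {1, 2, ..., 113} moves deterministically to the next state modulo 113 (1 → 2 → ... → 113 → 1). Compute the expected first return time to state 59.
E[T_59 | X_0 = 59] = 113

The chain cycles deterministically, so starting at state 59 it returns in exactly 113 steps. Equivalently, the stationary distribution is uniform π_j = 1/113 for every state j, so by Kac's formula E[T_59] = 1/π_59 = 113.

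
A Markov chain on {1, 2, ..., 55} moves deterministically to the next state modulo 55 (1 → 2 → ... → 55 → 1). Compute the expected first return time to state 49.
E[T_49 | X_0 = 49] = 55

The chain cycles deterministically, so starting at state 49 it returns in exactly 55 steps. Equivalently, the stationary distribution is uniform π_j = 1/55 for every state j, so by Kac's formula E[T_49] = 1/π_49 = 55.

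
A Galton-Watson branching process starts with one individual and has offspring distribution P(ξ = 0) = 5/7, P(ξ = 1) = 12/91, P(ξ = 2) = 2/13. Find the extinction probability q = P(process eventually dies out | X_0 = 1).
q = 1

Mean offspring μ = 0·5/7 + 1·12/91 + 2·2/13 = 40/91 ≤ 1. For μ ≤ 1 with offspring not concentrated at 1, the Galton-Watson process goes extinct almost surely, so q = 1.
(Algebraic check: The pgf is f(s) = 5/7 + 12/91·s + 2/13·s². The extinction probability q is the smallest fixed point of f in [0, 1]. Setting s = f(s):
  2/13·s² + (12/91 − 1)·s + 5/7 = 0
  2/13·s² − (5/7 + 2/13)·s + 5/7 = 0
which factors as (s − 1)·(2/13·s − 5/7) = 0, giving roots s = 1 and s = (5/7)/(2/13) = 65/14. Since 65/14 ≥ 1, the smallest root in [0, 1] is s = 1.)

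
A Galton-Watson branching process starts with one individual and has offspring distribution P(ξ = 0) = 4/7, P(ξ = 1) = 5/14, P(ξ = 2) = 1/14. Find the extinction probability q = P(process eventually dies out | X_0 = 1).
q = 1

Mean offspring μ = 0·4/7 + 1·5/14 + 2·1/14 = 1/2 ≤ 1. For μ ≤ 1 with offspring not concentrated at 1, the Galton-Watson process goes extinct almost surely, so q = 1.
(Algebraic check: The pgf is f(s) = 4/7 + 5/14·s + 1/14·s². The extinction probability q is the smallest fixed point of f in [0, 1]. Setting s = f(s):
  1/14·s² + (5/14 − 1)·s + 4/7 = 0
  1/14·s² − (4/7 + 1/14)·s + 4/7 = 0
which factors as (s − 1)·(1/14·s − 4/7) = 0, giving roots s = 1 and s = (4/7)/(1/14) = 8. Since 8 ≥ 1, the smallest root in [0, 1] is s = 1.)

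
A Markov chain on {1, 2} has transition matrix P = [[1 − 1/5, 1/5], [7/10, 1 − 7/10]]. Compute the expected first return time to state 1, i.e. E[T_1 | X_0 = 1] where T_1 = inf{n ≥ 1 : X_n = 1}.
E[T_1 | X_0 = 1] = 1/π_1 = 9/7

For an irreducible recurrent Markov chain with stationary distribution π, E[T_i | X_0 = i] = 1/π_i (Kac's formula). Here π_1 = (7/10)/(1/5 + 7/10) = (7/10)/(9/10) = 7/9, so E[T_1 | X_0 = 1] = 1/π_1 = (1/5 + 7/10)/(7/10) = (9/10)/(7/10) = 9/7.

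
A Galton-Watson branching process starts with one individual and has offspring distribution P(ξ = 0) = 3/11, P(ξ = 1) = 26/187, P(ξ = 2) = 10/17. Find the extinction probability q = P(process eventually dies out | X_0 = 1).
q = 51/110

The pgf is f(s) = 3/11 + 26/187·s + 10/17·s². The extinction probability q is the smallest fixed point of f in [0, 1]. Setting s = f(s):
  10/17·s² + (26/187 − 1)·s + 3/11 = 0
  10/17·s² − (3/11 + 10/17)·s + 3/11 = 0
which factors as (s − 1)·(10/17·s − 3/11) = 0, giving roots s = 1 and s = (3/11)/(10/17) = 51/110.
Mean offspring μ = 26/187 + 2·10/17 = 246/187 > 1 (supercritical), so q < 1. The extinction probability is the smaller root: q = (3/11)/(10/17) = 51/110.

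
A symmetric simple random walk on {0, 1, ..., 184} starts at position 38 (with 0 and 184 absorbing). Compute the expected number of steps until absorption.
E[τ | X_0 = 38] = 5548

Let v_k = E[τ | X_0 = k]. Boundary: v_0 = v_184 = 0. Recurrence: v_k = 1 + (v_{k-1} + v_{k+1})/2 for 1 ≤ k ≤ 183. The particular solution to v_k − (v_{k-1} + v_{k+1})/2 = 1 is v_k = −k^2. Adding homogeneous solution A + B k and matching boundaries gives v_k = k (184 − k). Substituting k = 38: v_38 = 38 · 146 = 5548.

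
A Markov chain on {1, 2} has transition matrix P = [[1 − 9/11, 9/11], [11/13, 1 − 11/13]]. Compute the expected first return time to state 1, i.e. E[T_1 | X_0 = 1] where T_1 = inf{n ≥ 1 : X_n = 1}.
E[T_1 | X_0 = 1] = 1/π_1 = 238/121

For an irreducible recurrent Markov chain with stationary distribution π, E[T_i | X_0 = i] = 1/π_i (Kac's formula). Here π_1 = (11/13)/(9/11 + 11/13) = (11/13)/(238/143) = 121/238, so E[T_1 | X_0 = 1] = 1/π_1 = (9/11 + 11/13)/(11/13) = (238/143)/(11/13) = 238/121.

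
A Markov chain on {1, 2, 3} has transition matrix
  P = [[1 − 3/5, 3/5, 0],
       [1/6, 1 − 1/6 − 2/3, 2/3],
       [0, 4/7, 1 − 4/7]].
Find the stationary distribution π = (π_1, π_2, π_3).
π = (5/44, 9/22, 21/44)

This is a birth-death chain on three states, which satisfies detailed balance: π_1 · P_{12} = π_2 · P_{21} and π_2 · P_{23} = π_3 · P_{32}.
From π_1 · 3/5 = π_2 · 1/6: π_2/π_1 = (3/5)/(1/6) = 18/5.
From π_2 · 2/3 = π_3 · 4/7: π_3/π_2 = (2/3)/(4/7) = 7/6.
Take π_1 proportional to 1; then unnormalized π = (1, 18/5, 21/5). Normalize by dividing by the sum 44/5:
  π = (5/44, 9/22, 21/44).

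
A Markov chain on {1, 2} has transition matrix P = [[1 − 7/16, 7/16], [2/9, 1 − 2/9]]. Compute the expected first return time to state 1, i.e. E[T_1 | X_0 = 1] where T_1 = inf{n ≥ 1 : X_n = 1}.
E[T_1 | X_0 = 1] = 1/π_1 = 95/32

For an irreducible recurrent Markov chain with stationary distribution π, E[T_i | X_0 = i] = 1/π_i (Kac's formula). Here π_1 = (2/9)/(7/16 + 2/9) = (2/9)/(95/144) = 32/95, so E[T_1 | X_0 = 1] = 1/π_1 = (7/16 + 2/9)/(2/9) = (95/144)/(2/9) = 95/32.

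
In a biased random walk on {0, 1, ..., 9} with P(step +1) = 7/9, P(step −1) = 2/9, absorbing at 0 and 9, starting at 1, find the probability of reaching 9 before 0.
P(hit 9 before 0) = (1 − (2/7)^1) / (1 − (2/7)^9) = 5764801/8070619

Let u_k denote P(reach 9 before 0 | start at k). Boundary: u_0 = 0, u_9 = 1. Recurrence: u_k = 7/9·u_{k+1} + 2/9·u_{k-1} for 1 ≤ k ≤ 8. Try u_k = A + B·r^k with r = q/p = (2/9)/(7/9) = 2/7. Substitution satisfies the recurrence; boundary conditions give:
  u_k = (1 − r^k) / (1 − r^N) = (1 − (2/7)^1) / (1 − (2/7)^9) = 5764801/8070619.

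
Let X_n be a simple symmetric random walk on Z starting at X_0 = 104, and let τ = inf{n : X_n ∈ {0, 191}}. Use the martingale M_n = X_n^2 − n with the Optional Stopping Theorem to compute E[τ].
E[τ] = 9048

M_n = X_n^2 − n is a martingale (since E[X_{n+1}^2 | F_n] = X_n^2 + 1). By OST (τ has finite mean in a bounded region), E[M_τ] = E[M_0] = X_0^2 − 0 = 104^2 = 10816. Also E[M_τ] = E[X_τ^2] − E[τ]. The walk exits at 0 or 191, with P(hit 191 first) = 104/191, so E[X_τ^2] = 191^2 · 104/191 + 0 = 19864. Thus E[τ] = E[X_τ^2] − E[M_τ] = 19864 − 10816 = 9048 = 104(191 − 104) = 9048.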